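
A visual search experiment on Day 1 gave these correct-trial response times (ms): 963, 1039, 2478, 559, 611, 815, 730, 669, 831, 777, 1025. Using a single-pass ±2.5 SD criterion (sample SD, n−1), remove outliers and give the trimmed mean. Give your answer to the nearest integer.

802 ms

n = 11, ΣRT = 10497, M = 954.273
Σ(x−M)² = 2805776.18; s = √(2805776.18/10) = 529.696
Cutoffs: 954.273 ± 2.5·529.696 → [-370.0, 2278.5]
Outside: 2478 → excluded.
Retained (n=10): Σ = 8019, mean = 8019/10 = 801.900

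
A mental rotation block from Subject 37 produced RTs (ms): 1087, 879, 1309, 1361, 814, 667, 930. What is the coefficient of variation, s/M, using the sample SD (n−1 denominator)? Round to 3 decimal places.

0.256

n = 7, Σ = 7047, M = 1006.7143
Σ(x−M)² = 398081.429; s = √(398081.429/6) = 257.5789
CV = 257.5789 / 1006.7143 = 0.25586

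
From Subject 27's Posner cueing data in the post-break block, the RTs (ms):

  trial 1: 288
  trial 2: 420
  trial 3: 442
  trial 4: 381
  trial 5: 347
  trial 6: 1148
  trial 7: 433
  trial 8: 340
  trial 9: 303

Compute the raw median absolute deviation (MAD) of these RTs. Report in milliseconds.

Sorted: 288, 303, 340, 347, 381, 420, 433, 442, 1148 → median = 381
|x − 381|: 93, 39, 61, 0, 34, 767, 52, 41, 78
Sorted deviations: 0, 34, 39, 41, 52, 61, 78, 93, 767 → MAD = 52

52 ms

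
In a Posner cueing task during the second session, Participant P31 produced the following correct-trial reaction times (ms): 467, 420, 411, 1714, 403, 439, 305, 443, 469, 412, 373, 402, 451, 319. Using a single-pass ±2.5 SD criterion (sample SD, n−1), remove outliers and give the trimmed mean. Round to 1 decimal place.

n = 14, ΣRT = 7028, M = 502.000
Σ(x−M)² = 1613154.00; s = √(1613154.00/13) = 352.262
Cutoffs: 502.000 ± 2.5·352.262 → [-378.7, 1382.7]
Outside: 1714 → excluded.
Retained (n=13): Σ = 5314, mean = 5314/13 = 408.769

408.8 ms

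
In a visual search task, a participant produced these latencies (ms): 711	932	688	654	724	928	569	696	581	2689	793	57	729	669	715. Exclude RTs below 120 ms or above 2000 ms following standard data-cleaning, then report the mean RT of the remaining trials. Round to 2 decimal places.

722.23 ms

Excluded: 57, 2689
Retained (n=13): Σ = 9389
Mean = 9389/13 = 722.2308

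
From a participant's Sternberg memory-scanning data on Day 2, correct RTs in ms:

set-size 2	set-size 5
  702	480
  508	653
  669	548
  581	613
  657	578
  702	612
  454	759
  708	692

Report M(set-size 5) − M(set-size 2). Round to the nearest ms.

-6 ms

M(set-size 2) = 4981/8 = 622.625
M(set-size 5) = 4935/8 = 616.875
Difference = 616.875 − 622.625 = -5.750 ms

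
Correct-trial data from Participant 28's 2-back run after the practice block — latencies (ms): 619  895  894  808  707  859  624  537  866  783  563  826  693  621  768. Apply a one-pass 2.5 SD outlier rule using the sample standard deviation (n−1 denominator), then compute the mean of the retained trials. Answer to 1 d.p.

n = 15, ΣRT = 11063, M = 737.533
Σ(x−M)² = 210433.73; s = √(210433.73/14) = 122.601
Cutoffs: 737.533 ± 2.5·122.601 → [431.0, 1044.0]
No RTs fall outside the cutoffs; all 15 retained. Mean = 11063/15 = 737.533

737.5 ms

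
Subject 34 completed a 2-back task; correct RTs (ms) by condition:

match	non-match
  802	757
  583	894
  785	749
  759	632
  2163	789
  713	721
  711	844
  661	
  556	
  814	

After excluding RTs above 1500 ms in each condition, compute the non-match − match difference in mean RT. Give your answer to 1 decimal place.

match: exclude 2163
M(match) = 6384/9 = 709.333
M(non-match) = 5386/7 = 769.429
Difference = 769.429 − 709.333 = 60.095 ms

60.1 ms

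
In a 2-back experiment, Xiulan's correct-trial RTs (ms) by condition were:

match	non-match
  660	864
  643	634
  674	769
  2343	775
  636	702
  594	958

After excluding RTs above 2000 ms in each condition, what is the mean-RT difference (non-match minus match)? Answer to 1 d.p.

142.3 ms

match: exclude 2343
M(match) = 3207/5 = 641.400
M(non-match) = 4702/6 = 783.667
Difference = 783.667 − 641.400 = 142.267 ms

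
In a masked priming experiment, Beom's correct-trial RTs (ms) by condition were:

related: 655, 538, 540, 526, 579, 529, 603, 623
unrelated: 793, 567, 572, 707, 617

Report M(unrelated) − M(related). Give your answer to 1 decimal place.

77.1 ms

M(related) = 4593/8 = 574.125
M(unrelated) = 3256/5 = 651.200
Difference = 651.200 − 574.125 = 77.075 ms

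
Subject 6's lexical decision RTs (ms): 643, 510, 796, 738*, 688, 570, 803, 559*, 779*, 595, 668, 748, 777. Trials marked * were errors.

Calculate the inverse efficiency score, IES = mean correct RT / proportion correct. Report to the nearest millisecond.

884 ms

Correct trials (n=10): 643, 510, 796, 688, 570, 803, 595, 668, 748, 777
Mean correct RT = 6798/10 = 679.8000 ms
Proportion correct = 10/13
IES = 679.8000 / (10/13) = 883.740 ms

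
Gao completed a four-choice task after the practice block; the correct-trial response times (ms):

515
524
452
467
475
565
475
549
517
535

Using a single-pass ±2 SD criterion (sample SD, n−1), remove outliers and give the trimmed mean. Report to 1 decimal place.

507.4 ms

n = 10, ΣRT = 5074, M = 507.400
Σ(x−M)² = 13036.40; s = √(13036.40/9) = 38.059
Cutoffs: 507.400 ± 2·38.059 → [431.3, 583.5]
No RTs fall outside the cutoffs; all 10 retained. Mean = 5074/10 = 507.400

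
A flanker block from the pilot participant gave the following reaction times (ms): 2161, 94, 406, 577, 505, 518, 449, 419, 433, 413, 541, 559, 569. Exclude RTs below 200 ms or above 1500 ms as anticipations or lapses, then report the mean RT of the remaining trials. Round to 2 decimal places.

489.91 ms

Excluded: 94, 2161
Retained (n=11): Σ = 5389
Mean = 5389/11 = 489.9091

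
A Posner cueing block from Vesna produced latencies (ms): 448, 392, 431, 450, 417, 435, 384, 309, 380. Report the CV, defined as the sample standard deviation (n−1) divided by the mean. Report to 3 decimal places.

0.111

n = 9, Σ = 3646, M = 405.1111
Σ(x−M)² = 16044.889; s = √(16044.889/8) = 44.7840
CV = 44.7840 / 405.1111 = 0.11055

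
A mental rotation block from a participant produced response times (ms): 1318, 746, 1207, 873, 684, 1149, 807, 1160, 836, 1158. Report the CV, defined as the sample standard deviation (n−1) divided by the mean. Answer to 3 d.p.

0.228

n = 10, Σ = 9938, M = 993.8000
Σ(x−M)² = 460999.600; s = √(460999.600/9) = 226.3232
CV = 226.3232 / 993.8000 = 0.22774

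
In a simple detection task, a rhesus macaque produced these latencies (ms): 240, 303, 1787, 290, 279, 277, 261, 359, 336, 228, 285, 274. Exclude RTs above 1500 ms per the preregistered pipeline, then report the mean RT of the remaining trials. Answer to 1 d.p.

Excluded: 1787
Retained (n=11): Σ = 3132
Mean = 3132/11 = 284.7273

284.7 ms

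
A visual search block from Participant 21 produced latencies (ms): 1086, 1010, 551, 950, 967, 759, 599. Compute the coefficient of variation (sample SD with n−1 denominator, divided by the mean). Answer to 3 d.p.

0.249

n = 7, Σ = 5922, M = 846.0000
Σ(x−M)² = 265556.000; s = √(265556.000/6) = 210.3790
CV = 210.3790 / 846.0000 = 0.24867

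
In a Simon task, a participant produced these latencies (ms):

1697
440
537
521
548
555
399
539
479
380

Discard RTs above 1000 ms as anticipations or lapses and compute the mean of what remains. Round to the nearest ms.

489 ms

Excluded: 1697
Retained (n=9): Σ = 4398
Mean = 4398/9 = 488.6667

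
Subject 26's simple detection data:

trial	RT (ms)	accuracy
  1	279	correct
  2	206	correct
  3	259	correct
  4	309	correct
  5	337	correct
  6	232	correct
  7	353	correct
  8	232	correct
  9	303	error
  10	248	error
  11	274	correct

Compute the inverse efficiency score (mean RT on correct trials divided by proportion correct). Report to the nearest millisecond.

337 ms

Correct trials (n=9): 279, 206, 259, 309, 337, 232, 353, 232, 274
Mean correct RT = 2481/9 = 275.6667 ms
Proportion correct = 9/11
IES = 275.6667 / (9/11) = 336.926 ms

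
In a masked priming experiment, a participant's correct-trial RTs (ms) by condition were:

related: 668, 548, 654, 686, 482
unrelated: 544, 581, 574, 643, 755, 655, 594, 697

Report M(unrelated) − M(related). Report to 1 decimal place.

22.8 ms

M(related) = 3038/5 = 607.600
M(unrelated) = 5043/8 = 630.375
Difference = 630.375 − 607.600 = 22.775 ms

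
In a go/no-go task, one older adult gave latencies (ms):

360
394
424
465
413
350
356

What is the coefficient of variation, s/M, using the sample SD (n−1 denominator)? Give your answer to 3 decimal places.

0.108

n = 7, Σ = 2762, M = 394.5714
Σ(x−M)² = 10835.714; s = √(10835.714/6) = 42.4965
CV = 42.4965 / 394.5714 = 0.10770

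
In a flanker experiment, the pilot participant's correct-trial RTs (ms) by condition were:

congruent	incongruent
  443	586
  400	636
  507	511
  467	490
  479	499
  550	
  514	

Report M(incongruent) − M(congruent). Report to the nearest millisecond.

M(congruent) = 3360/7 = 480.000
M(incongruent) = 2722/5 = 544.400
Difference = 544.400 − 480.000 = 64.400 ms

64 ms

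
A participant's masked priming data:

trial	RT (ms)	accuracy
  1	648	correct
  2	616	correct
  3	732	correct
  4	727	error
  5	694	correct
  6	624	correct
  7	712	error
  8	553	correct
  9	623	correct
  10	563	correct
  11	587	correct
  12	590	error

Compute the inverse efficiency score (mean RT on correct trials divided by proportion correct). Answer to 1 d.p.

Correct trials (n=9): 648, 616, 732, 694, 624, 553, 623, 563, 587
Mean correct RT = 5640/9 = 626.6667 ms
Proportion correct = 9/12
IES = 626.6667 / (9/12) = 835.556 ms

835.6 ms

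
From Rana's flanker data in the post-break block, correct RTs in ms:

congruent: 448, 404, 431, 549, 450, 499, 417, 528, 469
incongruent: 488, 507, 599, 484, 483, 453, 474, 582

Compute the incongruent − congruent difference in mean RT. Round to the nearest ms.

43 ms

M(congruent) = 4195/9 = 466.111
M(incongruent) = 4070/8 = 508.750
Difference = 508.750 − 466.111 = 42.639 ms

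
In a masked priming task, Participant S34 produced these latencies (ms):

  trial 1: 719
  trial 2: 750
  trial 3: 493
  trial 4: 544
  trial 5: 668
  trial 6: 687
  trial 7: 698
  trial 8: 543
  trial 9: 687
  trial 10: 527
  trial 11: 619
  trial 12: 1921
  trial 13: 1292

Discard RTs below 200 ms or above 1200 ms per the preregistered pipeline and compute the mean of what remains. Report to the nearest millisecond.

Excluded: 1292, 1921
Retained (n=11): Σ = 6935
Mean = 6935/11 = 630.4545

630 ms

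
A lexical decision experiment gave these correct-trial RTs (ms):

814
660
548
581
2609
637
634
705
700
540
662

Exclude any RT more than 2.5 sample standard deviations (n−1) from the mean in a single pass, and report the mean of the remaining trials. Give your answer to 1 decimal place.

n = 11, ΣRT = 9090, M = 826.364
Σ(x−M)² = 3555890.55; s = √(3555890.55/10) = 596.313
Cutoffs: 826.364 ± 2.5·596.313 → [-664.4, 2317.1]
Outside: 2609 → excluded.
Retained (n=10): Σ = 6481, mean = 6481/10 = 648.100

648.1 ms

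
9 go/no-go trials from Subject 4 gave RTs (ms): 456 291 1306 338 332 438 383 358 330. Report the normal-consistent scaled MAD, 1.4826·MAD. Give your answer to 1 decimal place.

41.5 ms

Sorted: 291, 330, 332, 338, 358, 383, 438, 456, 1306 → median = 358
|x − 358| sorted: 0, 20, 25, 26, 28, 67, 80, 98, 948 → MAD = 28
Robust SD ≈ 1.4826 × 28 = 41.513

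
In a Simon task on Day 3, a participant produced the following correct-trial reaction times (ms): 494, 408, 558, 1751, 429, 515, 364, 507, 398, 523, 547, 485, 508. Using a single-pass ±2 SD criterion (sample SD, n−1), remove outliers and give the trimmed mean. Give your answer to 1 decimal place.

n = 13, ΣRT = 7487, M = 575.923
Σ(x−M)² = 1539170.92; s = √(1539170.92/12) = 358.140
Cutoffs: 575.923 ± 2·358.140 → [-140.4, 1292.2]
Outside: 1751 → excluded.
Retained (n=12): Σ = 5736, mean = 5736/12 = 478.000

478.0 ms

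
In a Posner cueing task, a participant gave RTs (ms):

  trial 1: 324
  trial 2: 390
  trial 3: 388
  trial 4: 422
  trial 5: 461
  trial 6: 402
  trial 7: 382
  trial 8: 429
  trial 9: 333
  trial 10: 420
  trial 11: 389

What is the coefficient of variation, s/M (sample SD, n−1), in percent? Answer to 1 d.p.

10.2%

n = 11, Σ = 4340, M = 394.5455
Σ(x−M)² = 16076.727; s = √(16076.727/10) = 40.0958
CV = 40.0958 / 394.5455 = 0.10163 = 10.163%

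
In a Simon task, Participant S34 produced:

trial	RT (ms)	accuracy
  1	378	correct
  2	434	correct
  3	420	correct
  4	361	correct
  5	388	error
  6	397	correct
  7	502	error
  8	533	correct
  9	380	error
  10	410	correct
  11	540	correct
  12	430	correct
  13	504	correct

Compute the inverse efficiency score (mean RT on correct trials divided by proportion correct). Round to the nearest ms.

Correct trials (n=10): 378, 434, 420, 361, 397, 533, 410, 540, 430, 504
Mean correct RT = 4407/10 = 440.7000 ms
Proportion correct = 10/13
IES = 440.7000 / (10/13) = 572.910 ms

573 ms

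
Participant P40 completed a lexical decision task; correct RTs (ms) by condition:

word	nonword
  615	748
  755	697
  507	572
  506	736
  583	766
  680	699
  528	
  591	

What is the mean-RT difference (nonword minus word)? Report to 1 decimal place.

107.4 ms

M(word) = 4765/8 = 595.625
M(nonword) = 4218/6 = 703.000
Difference = 703.000 − 595.625 = 107.375 ms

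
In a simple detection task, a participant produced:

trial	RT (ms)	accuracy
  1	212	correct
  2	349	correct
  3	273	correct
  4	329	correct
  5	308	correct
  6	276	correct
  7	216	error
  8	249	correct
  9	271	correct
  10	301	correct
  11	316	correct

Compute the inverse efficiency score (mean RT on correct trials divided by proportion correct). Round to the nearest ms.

Correct trials (n=10): 212, 349, 273, 329, 308, 276, 249, 271, 301, 316
Mean correct RT = 2884/10 = 288.4000 ms
Proportion correct = 10/11
IES = 288.4000 / (10/11) = 317.240 ms

317 ms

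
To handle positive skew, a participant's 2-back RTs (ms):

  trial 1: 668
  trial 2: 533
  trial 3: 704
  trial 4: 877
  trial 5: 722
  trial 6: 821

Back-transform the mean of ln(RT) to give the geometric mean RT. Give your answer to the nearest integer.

712 ms

ln(RT): 6.5043, 6.2785, 6.5568, 6.7765, 6.5820, 6.7105
Mean ln(RT) = 39.4086/6 = 6.56811
Geometric mean = exp(6.56811) = 712.02 ms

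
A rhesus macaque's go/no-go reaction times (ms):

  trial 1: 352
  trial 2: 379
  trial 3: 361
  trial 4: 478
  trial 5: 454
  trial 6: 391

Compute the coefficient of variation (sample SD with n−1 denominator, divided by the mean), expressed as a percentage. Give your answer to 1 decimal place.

n = 6, Σ = 2415, M = 402.5000
Σ(x−M)² = 13309.500; s = √(13309.500/5) = 51.5936
CV = 51.5936 / 402.5000 = 0.12818 = 12.818%

12.8%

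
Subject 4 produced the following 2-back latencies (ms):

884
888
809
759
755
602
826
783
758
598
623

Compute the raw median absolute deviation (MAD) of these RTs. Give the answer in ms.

67 ms

Sorted: 598, 602, 623, 755, 758, 759, 783, 809, 826, 884, 888 → median = 759
|x − 759|: 125, 129, 50, 0, 4, 157, 67, 24, 1, 161, 136
Sorted deviations: 0, 1, 4, 24, 50, 67, 125, 129, 136, 157, 161 → MAD = 67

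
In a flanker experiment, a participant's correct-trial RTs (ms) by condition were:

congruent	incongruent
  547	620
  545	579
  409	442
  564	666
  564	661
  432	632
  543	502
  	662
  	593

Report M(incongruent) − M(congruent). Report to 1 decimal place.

80.4 ms

M(congruent) = 3604/7 = 514.857
M(incongruent) = 5357/9 = 595.222
Difference = 595.222 − 514.857 = 80.365 ms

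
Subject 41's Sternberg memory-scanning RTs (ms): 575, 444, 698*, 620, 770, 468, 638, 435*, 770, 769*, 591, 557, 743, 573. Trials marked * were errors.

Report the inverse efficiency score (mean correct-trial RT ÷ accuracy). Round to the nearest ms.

Correct trials (n=11): 575, 444, 620, 770, 468, 638, 770, 591, 557, 743, 573
Mean correct RT = 6749/11 = 613.5455 ms
Proportion correct = 11/14
IES = 613.5455 / (11/14) = 780.876 ms

781 ms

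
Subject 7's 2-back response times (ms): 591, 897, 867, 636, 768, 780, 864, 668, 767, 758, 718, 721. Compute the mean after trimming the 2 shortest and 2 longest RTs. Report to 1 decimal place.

Sorted: 591, 636, 668, 718, 721, 758, 767, 768, 780, 864, 867, 897
Drop lowest 2 (591, 636) and highest 2 (867, 897)
Remaining (n=8): Σ = 6044, mean = 6044/8 = 755.500

755.5 ms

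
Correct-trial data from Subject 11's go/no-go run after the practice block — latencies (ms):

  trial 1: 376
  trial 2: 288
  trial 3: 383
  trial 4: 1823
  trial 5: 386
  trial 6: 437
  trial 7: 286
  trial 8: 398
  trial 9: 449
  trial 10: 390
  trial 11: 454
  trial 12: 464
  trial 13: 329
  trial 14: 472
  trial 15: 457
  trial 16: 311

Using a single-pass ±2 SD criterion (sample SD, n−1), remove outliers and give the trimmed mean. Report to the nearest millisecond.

n = 16, ΣRT = 7703, M = 481.438
Σ(x−M)² = 1977697.94; s = √(1977697.94/15) = 363.107
Cutoffs: 481.438 ± 2·363.107 → [-244.8, 1207.7]
Outside: 1823 → excluded.
Retained (n=15): Σ = 5880, mean = 5880/15 = 392.000

392 ms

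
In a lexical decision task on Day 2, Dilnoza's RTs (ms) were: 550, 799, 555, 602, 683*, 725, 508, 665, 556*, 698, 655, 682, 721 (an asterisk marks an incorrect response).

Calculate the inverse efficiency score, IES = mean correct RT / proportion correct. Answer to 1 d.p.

769.3 ms

Correct trials (n=11): 550, 799, 555, 602, 725, 508, 665, 698, 655, 682, 721
Mean correct RT = 7160/11 = 650.9091 ms
Proportion correct = 11/13
IES = 650.9091 / (11/13) = 769.256 ms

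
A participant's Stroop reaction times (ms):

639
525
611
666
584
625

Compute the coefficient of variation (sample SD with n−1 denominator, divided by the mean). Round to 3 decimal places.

0.081

n = 6, Σ = 3650, M = 608.3333
Σ(x−M)² = 12087.333; s = √(12087.333/5) = 49.1677
CV = 49.1677 / 608.3333 = 0.08082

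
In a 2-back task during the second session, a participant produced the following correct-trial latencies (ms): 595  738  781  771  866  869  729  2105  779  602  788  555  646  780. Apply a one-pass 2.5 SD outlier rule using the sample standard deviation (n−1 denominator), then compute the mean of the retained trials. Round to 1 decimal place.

n = 14, ΣRT = 11604, M = 828.857
Σ(x−M)² = 1876525.71; s = √(1876525.71/13) = 379.932
Cutoffs: 828.857 ± 2.5·379.932 → [-121.0, 1778.7]
Outside: 2105 → excluded.
Retained (n=13): Σ = 9499, mean = 9499/13 = 730.692

730.7 ms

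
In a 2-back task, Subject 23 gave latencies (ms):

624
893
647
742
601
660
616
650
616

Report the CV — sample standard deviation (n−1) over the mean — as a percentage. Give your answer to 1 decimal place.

n = 9, Σ = 6049, M = 672.1111
Σ(x−M)² = 68610.889; s = √(68610.889/8) = 92.6086
CV = 92.6086 / 672.1111 = 0.13779 = 13.779%

13.8%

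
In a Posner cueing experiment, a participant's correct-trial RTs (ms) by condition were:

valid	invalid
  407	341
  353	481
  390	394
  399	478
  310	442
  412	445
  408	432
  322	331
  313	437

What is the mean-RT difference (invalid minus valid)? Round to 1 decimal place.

M(valid) = 3314/9 = 368.222
M(invalid) = 3781/9 = 420.111
Difference = 420.111 − 368.222 = 51.889 ms

51.9 ms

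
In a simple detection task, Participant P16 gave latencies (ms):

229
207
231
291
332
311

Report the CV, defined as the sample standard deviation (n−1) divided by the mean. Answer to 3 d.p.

0.192

n = 6, Σ = 1601, M = 266.8333
Σ(x−M)² = 13076.833; s = √(13076.833/5) = 51.1407
CV = 51.1407 / 266.8333 = 0.19166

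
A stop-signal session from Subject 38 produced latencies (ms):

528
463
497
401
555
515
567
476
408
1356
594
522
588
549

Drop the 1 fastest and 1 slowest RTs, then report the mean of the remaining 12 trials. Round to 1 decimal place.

521.8 ms

Sorted: 401, 408, 463, 476, 497, 515, 522, 528, 549, 555, 567, 588, 594, 1356
Drop lowest 1 (401) and highest 1 (1356)
Remaining (n=12): Σ = 6262, mean = 6262/12 = 521.833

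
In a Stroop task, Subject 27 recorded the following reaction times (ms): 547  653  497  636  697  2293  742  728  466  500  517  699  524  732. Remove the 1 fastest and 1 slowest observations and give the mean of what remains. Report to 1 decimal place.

622.7 ms

Sorted: 466, 497, 500, 517, 524, 547, 636, 653, 697, 699, 728, 732, 742, 2293
Drop lowest 1 (466) and highest 1 (2293)
Remaining (n=12): Σ = 7472, mean = 7472/12 = 622.667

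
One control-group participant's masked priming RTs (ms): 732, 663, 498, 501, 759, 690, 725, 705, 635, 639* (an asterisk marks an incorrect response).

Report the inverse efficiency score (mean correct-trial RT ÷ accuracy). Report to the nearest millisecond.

Correct trials (n=9): 732, 663, 498, 501, 759, 690, 725, 705, 635
Mean correct RT = 5908/9 = 656.4444 ms
Proportion correct = 9/10
IES = 656.4444 / (9/10) = 729.383 ms

729 ms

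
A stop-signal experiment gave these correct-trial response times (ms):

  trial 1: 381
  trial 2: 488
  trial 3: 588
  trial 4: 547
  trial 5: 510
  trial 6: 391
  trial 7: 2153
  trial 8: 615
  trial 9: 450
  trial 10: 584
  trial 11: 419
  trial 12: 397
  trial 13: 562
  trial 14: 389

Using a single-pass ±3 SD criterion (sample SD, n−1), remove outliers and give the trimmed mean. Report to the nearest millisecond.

n = 14, ΣRT = 8474, M = 605.286
Σ(x−M)² = 2669572.86; s = √(2669572.86/13) = 453.158
Cutoffs: 605.286 ± 3·453.158 → [-754.2, 1964.8]
Outside: 2153 → excluded.
Retained (n=13): Σ = 6321, mean = 6321/13 = 486.231

486 ms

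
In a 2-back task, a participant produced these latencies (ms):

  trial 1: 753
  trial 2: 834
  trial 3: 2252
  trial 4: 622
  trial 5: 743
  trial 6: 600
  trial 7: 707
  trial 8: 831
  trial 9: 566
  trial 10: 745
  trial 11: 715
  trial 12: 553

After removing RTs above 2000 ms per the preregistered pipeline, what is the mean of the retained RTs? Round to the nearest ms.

Excluded: 2252
Retained (n=11): Σ = 7669
Mean = 7669/11 = 697.1818

697 ms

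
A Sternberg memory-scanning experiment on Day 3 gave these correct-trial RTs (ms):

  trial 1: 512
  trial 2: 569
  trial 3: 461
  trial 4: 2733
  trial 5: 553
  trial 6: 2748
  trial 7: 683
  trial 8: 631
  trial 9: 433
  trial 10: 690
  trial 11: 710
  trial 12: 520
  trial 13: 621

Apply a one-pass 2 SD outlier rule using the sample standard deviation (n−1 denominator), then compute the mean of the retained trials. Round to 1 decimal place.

n = 13, ΣRT = 11864, M = 912.615
Σ(x−M)² = 7986139.08; s = √(7986139.08/12) = 815.789
Cutoffs: 912.615 ± 2·815.789 → [-719.0, 2544.2]
Outside: 2733, 2748 → excluded.
Retained (n=11): Σ = 6383, mean = 6383/11 = 580.273

580.3 ms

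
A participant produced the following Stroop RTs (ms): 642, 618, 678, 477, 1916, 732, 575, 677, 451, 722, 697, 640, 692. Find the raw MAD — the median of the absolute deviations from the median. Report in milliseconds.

45 ms

Sorted: 451, 477, 575, 618, 640, 642, 677, 678, 692, 697, 722, 732, 1916 → median = 677
|x − 677|: 35, 59, 1, 200, 1239, 55, 102, 0, 226, 45, 20, 37, 15
Sorted deviations: 0, 1, 15, 20, 35, 37, 45, 55, 59, 102, 200, 226, 1239 → MAD = 45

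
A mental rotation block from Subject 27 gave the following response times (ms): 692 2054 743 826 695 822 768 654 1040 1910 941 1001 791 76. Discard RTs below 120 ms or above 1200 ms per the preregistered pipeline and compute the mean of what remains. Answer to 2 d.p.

Excluded: 76, 1910, 2054
Retained (n=11): Σ = 8973
Mean = 8973/11 = 815.7273

815.73 ms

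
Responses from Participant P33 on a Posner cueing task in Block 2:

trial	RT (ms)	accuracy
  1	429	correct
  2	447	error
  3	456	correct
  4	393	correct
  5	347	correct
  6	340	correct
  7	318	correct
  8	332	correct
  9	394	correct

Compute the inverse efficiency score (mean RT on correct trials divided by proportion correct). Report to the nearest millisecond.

Correct trials (n=8): 429, 456, 393, 347, 340, 318, 332, 394
Mean correct RT = 3009/8 = 376.1250 ms
Proportion correct = 8/9
IES = 376.1250 / (8/9) = 423.141 ms

423 ms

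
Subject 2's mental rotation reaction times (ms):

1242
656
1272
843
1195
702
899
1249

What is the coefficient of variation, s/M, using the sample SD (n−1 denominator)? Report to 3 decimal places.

n = 8, Σ = 8058, M = 1007.2500
Σ(x−M)² = 474143.500; s = √(474143.500/7) = 260.2591
CV = 260.2591 / 1007.2500 = 0.25839

0.258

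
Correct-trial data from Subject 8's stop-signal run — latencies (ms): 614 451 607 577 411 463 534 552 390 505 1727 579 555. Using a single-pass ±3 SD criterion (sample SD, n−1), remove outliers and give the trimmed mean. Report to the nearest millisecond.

520 ms

n = 13, ΣRT = 7965, M = 612.692
Σ(x−M)² = 1407750.77; s = √(1407750.77/12) = 342.509
Cutoffs: 612.692 ± 3·342.509 → [-414.8, 1640.2]
Outside: 1727 → excluded.
Retained (n=12): Σ = 6238, mean = 6238/12 = 519.833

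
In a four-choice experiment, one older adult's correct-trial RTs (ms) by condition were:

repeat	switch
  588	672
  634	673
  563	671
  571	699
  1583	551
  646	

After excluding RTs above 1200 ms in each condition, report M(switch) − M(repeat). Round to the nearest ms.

repeat: exclude 1583
M(repeat) = 3002/5 = 600.400
M(switch) = 3266/5 = 653.200
Difference = 653.200 − 600.400 = 52.800 ms

53 ms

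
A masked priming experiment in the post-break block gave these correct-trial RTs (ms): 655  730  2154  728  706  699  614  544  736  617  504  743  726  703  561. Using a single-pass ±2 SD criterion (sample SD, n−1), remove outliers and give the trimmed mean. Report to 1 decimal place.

661.9 ms

n = 15, ΣRT = 11420, M = 761.333
Σ(x−M)² = 2161623.33; s = √(2161623.33/14) = 392.940
Cutoffs: 761.333 ± 2·392.940 → [-24.5, 1547.2]
Outside: 2154 → excluded.
Retained (n=14): Σ = 9266, mean = 9266/14 = 661.857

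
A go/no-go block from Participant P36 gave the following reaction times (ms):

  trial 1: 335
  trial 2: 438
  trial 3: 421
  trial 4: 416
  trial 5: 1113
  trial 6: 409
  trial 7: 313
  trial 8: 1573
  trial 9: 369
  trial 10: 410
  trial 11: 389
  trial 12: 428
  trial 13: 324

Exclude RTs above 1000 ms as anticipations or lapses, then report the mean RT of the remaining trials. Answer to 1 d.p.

Excluded: 1113, 1573
Retained (n=11): Σ = 4252
Mean = 4252/11 = 386.5455

386.5 ms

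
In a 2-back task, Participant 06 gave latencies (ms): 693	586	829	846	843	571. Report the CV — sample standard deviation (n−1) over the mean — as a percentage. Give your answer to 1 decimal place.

17.7%

n = 6, Σ = 4368, M = 728.0000
Σ(x−M)² = 83388.000; s = √(83388.000/5) = 129.1418
CV = 129.1418 / 728.0000 = 0.17739 = 17.739%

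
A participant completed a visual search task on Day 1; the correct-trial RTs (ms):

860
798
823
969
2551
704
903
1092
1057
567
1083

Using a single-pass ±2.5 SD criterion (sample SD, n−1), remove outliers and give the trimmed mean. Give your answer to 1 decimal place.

n = 11, ΣRT = 11407, M = 1037.000
Σ(x−M)² = 2786352.00; s = √(2786352.00/10) = 527.859
Cutoffs: 1037.000 ± 2.5·527.859 → [-282.6, 2356.6]
Outside: 2551 → excluded.
Retained (n=10): Σ = 8856, mean = 8856/10 = 885.600

885.6 ms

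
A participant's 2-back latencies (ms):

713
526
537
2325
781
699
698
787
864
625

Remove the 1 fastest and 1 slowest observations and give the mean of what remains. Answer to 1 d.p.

Sorted: 526, 537, 625, 698, 699, 713, 781, 787, 864, 2325
Drop lowest 1 (526) and highest 1 (2325)
Remaining (n=8): Σ = 5704, mean = 5704/8 = 713.000

713.0 ms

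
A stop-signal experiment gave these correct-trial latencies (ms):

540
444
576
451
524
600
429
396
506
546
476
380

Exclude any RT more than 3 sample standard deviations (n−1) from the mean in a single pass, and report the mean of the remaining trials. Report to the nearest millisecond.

489 ms

n = 12, ΣRT = 5868, M = 489.000
Σ(x−M)² = 55022.00; s = √(55022.00/11) = 70.725
Cutoffs: 489.000 ± 3·70.725 → [276.8, 701.2]
No RTs fall outside the cutoffs; all 12 retained. Mean = 5868/12 = 489.000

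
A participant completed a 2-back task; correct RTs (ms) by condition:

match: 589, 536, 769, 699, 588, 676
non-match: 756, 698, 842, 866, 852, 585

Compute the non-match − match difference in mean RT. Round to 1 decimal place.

123.7 ms

M(match) = 3857/6 = 642.833
M(non-match) = 4599/6 = 766.500
Difference = 766.500 − 642.833 = 123.667 ms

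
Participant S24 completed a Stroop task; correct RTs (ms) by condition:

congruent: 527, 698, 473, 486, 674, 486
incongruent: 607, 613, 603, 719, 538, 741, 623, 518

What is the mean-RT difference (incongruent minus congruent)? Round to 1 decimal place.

M(congruent) = 3344/6 = 557.333
M(incongruent) = 4962/8 = 620.250
Difference = 620.250 − 557.333 = 62.917 ms

62.9 ms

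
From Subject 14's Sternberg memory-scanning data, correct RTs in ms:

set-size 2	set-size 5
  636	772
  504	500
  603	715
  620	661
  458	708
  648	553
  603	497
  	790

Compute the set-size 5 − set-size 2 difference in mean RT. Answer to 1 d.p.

67.8 ms

M(set-size 2) = 4072/7 = 581.714
M(set-size 5) = 5196/8 = 649.500
Difference = 649.500 − 581.714 = 67.786 ms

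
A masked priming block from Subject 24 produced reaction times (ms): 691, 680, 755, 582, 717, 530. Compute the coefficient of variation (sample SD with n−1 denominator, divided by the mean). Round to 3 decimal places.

n = 6, Σ = 3955, M = 659.1667
Σ(x−M)² = 36614.833; s = √(36614.833/5) = 85.5743
CV = 85.5743 / 659.1667 = 0.12982

0.130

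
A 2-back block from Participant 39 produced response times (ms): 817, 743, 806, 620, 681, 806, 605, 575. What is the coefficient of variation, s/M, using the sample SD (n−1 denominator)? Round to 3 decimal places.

n = 8, Σ = 5653, M = 706.6250
Σ(x−M)² = 69069.875; s = √(69069.875/7) = 99.3334
CV = 99.3334 / 706.6250 = 0.14057

0.141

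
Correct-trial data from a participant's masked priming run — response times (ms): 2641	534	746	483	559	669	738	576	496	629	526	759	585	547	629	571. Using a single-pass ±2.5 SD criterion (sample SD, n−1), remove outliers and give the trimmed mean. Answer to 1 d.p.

603.1 ms

n = 16, ΣRT = 11688, M = 730.500
Σ(x−M)² = 4005750.00; s = √(4005750.00/15) = 516.769
Cutoffs: 730.500 ± 2.5·516.769 → [-561.4, 2022.4]
Outside: 2641 → excluded.
Retained (n=15): Σ = 9047, mean = 9047/15 = 603.133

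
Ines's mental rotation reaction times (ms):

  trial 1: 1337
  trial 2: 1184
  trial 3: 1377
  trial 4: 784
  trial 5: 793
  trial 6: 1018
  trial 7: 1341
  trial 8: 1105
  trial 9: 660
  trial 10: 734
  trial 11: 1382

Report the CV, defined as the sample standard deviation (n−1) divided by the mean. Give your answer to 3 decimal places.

n = 11, Σ = 11715, M = 1065.0000
Σ(x−M)² = 792494.000; s = √(792494.000/10) = 281.5127
CV = 281.5127 / 1065.0000 = 0.26433

0.264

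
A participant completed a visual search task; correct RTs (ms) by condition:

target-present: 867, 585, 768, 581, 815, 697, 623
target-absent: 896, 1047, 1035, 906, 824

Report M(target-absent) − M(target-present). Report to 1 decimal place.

236.5 ms

M(target-present) = 4936/7 = 705.143
M(target-absent) = 4708/5 = 941.600
Difference = 941.600 − 705.143 = 236.457 ms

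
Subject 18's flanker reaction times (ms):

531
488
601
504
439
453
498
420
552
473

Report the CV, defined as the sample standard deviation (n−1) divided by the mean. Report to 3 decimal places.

n = 10, Σ = 4959, M = 495.9000
Σ(x−M)² = 26920.900; s = √(26920.900/9) = 54.6920
CV = 54.6920 / 495.9000 = 0.11029

0.110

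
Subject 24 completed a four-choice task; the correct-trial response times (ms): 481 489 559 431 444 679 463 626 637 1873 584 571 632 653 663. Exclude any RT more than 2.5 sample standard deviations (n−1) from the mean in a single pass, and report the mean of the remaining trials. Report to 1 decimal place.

565.1 ms

n = 15, ΣRT = 9785, M = 652.333
Σ(x−M)² = 1696461.33; s = √(1696461.33/14) = 348.103
Cutoffs: 652.333 ± 2.5·348.103 → [-217.9, 1522.6]
Outside: 1873 → excluded.
Retained (n=14): Σ = 7912, mean = 7912/14 = 565.143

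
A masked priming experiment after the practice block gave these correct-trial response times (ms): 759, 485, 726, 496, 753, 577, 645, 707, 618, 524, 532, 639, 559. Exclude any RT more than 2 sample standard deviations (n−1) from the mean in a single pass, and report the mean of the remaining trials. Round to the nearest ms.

617 ms

n = 13, ΣRT = 8020, M = 616.923
Σ(x−M)² = 112812.92; s = √(112812.92/12) = 96.959
Cutoffs: 616.923 ± 2·96.959 → [423.0, 810.8]
No RTs fall outside the cutoffs; all 13 retained. Mean = 8020/13 = 616.923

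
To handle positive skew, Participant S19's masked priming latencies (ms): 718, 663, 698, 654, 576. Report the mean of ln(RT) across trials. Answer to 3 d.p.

6.492

ln(RT): 6.5765, 6.4968, 6.5482, 6.4831, 6.3561
Σ ln(RT) = 32.4607
Mean = 32.4607/5 = 6.49214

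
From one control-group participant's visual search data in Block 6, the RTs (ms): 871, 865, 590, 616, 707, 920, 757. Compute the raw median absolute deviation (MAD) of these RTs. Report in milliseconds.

114 ms

Sorted: 590, 616, 707, 757, 865, 871, 920 → median = 757
|x − 757|: 114, 108, 167, 141, 50, 163, 0
Sorted deviations: 0, 50, 108, 114, 141, 163, 167 → MAD = 114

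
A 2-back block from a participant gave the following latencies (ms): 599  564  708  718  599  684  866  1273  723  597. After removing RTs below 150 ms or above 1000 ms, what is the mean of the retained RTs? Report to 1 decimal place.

Excluded: 1273
Retained (n=9): Σ = 6058
Mean = 6058/9 = 673.1111

673.1 ms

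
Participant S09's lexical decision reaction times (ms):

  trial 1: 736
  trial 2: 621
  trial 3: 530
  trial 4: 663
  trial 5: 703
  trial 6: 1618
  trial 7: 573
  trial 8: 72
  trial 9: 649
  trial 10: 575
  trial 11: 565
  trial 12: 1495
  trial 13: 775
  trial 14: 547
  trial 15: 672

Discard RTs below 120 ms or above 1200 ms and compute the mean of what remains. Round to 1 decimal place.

Excluded: 72, 1495, 1618
Retained (n=12): Σ = 7609
Mean = 7609/12 = 634.0833

634.1 ms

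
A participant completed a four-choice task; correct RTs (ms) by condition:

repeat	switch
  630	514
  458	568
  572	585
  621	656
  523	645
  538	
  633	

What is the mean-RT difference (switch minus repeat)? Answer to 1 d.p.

25.7 ms

M(repeat) = 3975/7 = 567.857
M(switch) = 2968/5 = 593.600
Difference = 593.600 − 567.857 = 25.743 ms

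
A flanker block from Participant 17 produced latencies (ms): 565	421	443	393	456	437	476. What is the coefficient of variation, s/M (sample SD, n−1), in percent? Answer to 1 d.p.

n = 7, Σ = 3191, M = 455.8571
Σ(x−M)² = 18004.857; s = √(18004.857/6) = 54.7796
CV = 54.7796 / 455.8571 = 0.12017 = 12.017%

12.0%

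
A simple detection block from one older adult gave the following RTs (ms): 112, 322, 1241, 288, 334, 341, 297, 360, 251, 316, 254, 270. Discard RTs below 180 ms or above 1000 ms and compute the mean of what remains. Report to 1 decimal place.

Excluded: 112, 1241
Retained (n=10): Σ = 3033
Mean = 3033/10 = 303.3000

303.3 ms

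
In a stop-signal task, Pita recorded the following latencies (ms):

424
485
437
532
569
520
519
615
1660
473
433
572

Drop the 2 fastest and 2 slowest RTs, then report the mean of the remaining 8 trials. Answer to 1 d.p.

513.4 ms

Sorted: 424, 433, 437, 473, 485, 519, 520, 532, 569, 572, 615, 1660
Drop lowest 2 (424, 433) and highest 2 (615, 1660)
Remaining (n=8): Σ = 4107, mean = 4107/8 = 513.375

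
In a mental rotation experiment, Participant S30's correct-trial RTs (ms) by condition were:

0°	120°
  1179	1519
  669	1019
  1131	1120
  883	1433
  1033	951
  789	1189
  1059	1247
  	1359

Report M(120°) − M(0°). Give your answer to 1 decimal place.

M(0°) = 6743/7 = 963.286
M(120°) = 9837/8 = 1229.625
Difference = 1229.625 − 963.286 = 266.339 ms

266.3 ms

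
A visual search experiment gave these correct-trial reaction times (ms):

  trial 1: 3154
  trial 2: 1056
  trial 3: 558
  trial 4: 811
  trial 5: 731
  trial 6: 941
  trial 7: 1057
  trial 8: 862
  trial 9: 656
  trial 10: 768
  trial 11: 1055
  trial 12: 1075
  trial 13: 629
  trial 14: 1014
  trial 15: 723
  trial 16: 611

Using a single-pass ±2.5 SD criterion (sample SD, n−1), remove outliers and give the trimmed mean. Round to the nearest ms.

n = 16, ΣRT = 15701, M = 981.312
Σ(x−M)² = 5513181.44; s = √(5513181.44/15) = 606.255
Cutoffs: 981.312 ± 2.5·606.255 → [-534.3, 2497.0]
Outside: 3154 → excluded.
Retained (n=15): Σ = 12547, mean = 12547/15 = 836.467

836 ms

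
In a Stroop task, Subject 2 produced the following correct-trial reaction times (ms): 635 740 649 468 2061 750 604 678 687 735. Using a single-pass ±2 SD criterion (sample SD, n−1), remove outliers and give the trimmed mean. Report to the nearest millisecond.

n = 10, ΣRT = 8007, M = 800.700
Σ(x−M)² = 1826760.10; s = √(1826760.10/9) = 450.526
Cutoffs: 800.700 ± 2·450.526 → [-100.4, 1701.8]
Outside: 2061 → excluded.
Retained (n=9): Σ = 5946, mean = 5946/9 = 660.667

661 ms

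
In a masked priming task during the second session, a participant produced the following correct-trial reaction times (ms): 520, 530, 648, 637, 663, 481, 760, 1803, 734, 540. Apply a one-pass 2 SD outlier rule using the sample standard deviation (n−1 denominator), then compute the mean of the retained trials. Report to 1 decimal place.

612.6 ms

n = 10, ΣRT = 7316, M = 731.600
Σ(x−M)² = 1354282.40; s = √(1354282.40/9) = 387.912
Cutoffs: 731.600 ± 2·387.912 → [-44.2, 1507.4]
Outside: 1803 → excluded.
Retained (n=9): Σ = 5513, mean = 5513/9 = 612.556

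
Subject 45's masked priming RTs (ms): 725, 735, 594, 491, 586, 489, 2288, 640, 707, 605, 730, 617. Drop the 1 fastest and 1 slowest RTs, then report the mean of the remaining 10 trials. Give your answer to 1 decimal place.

Sorted: 489, 491, 586, 594, 605, 617, 640, 707, 725, 730, 735, 2288
Drop lowest 1 (489) and highest 1 (2288)
Remaining (n=10): Σ = 6430, mean = 6430/10 = 643.000

643.0 ms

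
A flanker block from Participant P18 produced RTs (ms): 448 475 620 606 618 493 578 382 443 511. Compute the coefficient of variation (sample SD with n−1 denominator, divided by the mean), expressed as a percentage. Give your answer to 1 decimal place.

n = 10, Σ = 5174, M = 517.4000
Σ(x−M)² = 63288.400; s = √(63288.400/9) = 83.8573
CV = 83.8573 / 517.4000 = 0.16207 = 16.207%

16.2%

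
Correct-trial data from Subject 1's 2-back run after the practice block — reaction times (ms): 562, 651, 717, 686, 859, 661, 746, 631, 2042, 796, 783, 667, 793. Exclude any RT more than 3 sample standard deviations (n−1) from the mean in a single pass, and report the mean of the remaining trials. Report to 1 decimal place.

712.7 ms

n = 13, ΣRT = 10594, M = 814.923
Σ(x−M)² = 1710720.92; s = √(1710720.92/12) = 377.571
Cutoffs: 814.923 ± 3·377.571 → [-317.8, 1947.6]
Outside: 2042 → excluded.
Retained (n=12): Σ = 8552, mean = 8552/12 = 712.667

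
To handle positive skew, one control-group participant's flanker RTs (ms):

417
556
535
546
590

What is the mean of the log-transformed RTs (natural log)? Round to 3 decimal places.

6.264

ln(RT): 6.0331, 6.3208, 6.2823, 6.3026, 6.3801
Σ ln(RT) = 31.3189
Mean = 31.3189/5 = 6.26377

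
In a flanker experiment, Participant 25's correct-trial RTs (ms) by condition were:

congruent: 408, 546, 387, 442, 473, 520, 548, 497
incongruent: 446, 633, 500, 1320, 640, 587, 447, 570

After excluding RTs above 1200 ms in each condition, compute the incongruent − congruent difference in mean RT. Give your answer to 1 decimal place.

incongruent: exclude 1320
M(congruent) = 3821/8 = 477.625
M(incongruent) = 3823/7 = 546.143
Difference = 546.143 − 477.625 = 68.518 ms

68.5 ms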